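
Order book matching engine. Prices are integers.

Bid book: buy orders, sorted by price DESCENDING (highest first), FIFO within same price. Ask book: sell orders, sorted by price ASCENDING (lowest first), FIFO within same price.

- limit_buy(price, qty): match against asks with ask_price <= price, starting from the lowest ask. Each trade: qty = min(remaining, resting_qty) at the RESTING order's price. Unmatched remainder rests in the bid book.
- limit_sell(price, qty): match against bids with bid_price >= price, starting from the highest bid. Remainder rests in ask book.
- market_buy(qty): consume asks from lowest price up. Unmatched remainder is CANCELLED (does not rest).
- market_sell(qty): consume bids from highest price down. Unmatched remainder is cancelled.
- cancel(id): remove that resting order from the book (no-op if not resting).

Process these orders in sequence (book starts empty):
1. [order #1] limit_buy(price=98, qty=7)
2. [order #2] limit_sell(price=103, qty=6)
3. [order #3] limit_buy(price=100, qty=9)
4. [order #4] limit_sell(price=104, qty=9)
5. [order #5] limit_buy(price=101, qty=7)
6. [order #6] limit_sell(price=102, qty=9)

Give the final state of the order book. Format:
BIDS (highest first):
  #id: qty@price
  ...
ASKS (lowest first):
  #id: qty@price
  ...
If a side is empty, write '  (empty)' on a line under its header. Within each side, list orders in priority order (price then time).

Answer: BIDS (highest first):
  #5: 7@101
  #3: 9@100
  #1: 7@98
ASKS (lowest first):
  #6: 9@102
  #2: 6@103
  #4: 9@104

Derivation:
After op 1 [order #1] limit_buy(price=98, qty=7): fills=none; bids=[#1:7@98] asks=[-]
After op 2 [order #2] limit_sell(price=103, qty=6): fills=none; bids=[#1:7@98] asks=[#2:6@103]
After op 3 [order #3] limit_buy(price=100, qty=9): fills=none; bids=[#3:9@100 #1:7@98] asks=[#2:6@103]
After op 4 [order #4] limit_sell(price=104, qty=9): fills=none; bids=[#3:9@100 #1:7@98] asks=[#2:6@103 #4:9@104]
After op 5 [order #5] limit_buy(price=101, qty=7): fills=none; bids=[#5:7@101 #3:9@100 #1:7@98] asks=[#2:6@103 #4:9@104]
After op 6 [order #6] limit_sell(price=102, qty=9): fills=none; bids=[#5:7@101 #3:9@100 #1:7@98] asks=[#6:9@102 #2:6@103 #4:9@104]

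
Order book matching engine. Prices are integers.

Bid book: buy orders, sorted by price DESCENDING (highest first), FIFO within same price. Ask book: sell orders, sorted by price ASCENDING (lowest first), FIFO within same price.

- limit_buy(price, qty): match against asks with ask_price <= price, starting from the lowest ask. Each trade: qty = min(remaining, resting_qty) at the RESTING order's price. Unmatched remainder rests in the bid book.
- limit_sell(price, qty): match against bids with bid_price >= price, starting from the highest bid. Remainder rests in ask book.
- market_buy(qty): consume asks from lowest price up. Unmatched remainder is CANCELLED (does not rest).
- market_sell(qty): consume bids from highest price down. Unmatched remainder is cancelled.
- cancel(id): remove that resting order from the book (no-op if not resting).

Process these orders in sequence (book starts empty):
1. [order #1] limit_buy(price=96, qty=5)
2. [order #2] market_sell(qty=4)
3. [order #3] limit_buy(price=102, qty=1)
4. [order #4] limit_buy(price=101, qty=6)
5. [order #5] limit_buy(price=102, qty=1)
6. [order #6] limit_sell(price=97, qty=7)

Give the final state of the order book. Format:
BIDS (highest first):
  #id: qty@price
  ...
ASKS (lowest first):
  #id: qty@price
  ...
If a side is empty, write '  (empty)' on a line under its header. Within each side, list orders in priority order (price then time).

Answer: BIDS (highest first):
  #4: 1@101
  #1: 1@96
ASKS (lowest first):
  (empty)

Derivation:
After op 1 [order #1] limit_buy(price=96, qty=5): fills=none; bids=[#1:5@96] asks=[-]
After op 2 [order #2] market_sell(qty=4): fills=#1x#2:4@96; bids=[#1:1@96] asks=[-]
After op 3 [order #3] limit_buy(price=102, qty=1): fills=none; bids=[#3:1@102 #1:1@96] asks=[-]
After op 4 [order #4] limit_buy(price=101, qty=6): fills=none; bids=[#3:1@102 #4:6@101 #1:1@96] asks=[-]
After op 5 [order #5] limit_buy(price=102, qty=1): fills=none; bids=[#3:1@102 #5:1@102 #4:6@101 #1:1@96] asks=[-]
After op 6 [order #6] limit_sell(price=97, qty=7): fills=#3x#6:1@102 #5x#6:1@102 #4x#6:5@101; bids=[#4:1@101 #1:1@96] asks=[-]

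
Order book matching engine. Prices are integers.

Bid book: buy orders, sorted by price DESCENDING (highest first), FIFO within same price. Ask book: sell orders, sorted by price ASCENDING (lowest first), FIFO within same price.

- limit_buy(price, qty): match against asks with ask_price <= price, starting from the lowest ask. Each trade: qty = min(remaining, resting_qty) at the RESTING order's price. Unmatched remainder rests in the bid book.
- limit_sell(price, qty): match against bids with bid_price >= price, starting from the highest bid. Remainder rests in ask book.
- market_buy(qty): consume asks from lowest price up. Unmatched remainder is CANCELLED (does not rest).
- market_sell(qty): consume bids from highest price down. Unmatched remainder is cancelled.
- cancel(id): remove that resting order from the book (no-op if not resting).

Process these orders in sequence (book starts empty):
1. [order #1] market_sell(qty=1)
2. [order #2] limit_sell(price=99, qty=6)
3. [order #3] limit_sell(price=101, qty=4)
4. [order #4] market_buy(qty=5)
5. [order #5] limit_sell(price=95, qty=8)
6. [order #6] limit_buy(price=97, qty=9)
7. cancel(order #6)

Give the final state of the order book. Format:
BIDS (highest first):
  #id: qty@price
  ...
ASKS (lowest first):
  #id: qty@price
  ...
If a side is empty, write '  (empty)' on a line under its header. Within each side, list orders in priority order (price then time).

After op 1 [order #1] market_sell(qty=1): fills=none; bids=[-] asks=[-]
After op 2 [order #2] limit_sell(price=99, qty=6): fills=none; bids=[-] asks=[#2:6@99]
After op 3 [order #3] limit_sell(price=101, qty=4): fills=none; bids=[-] asks=[#2:6@99 #3:4@101]
After op 4 [order #4] market_buy(qty=5): fills=#4x#2:5@99; bids=[-] asks=[#2:1@99 #3:4@101]
After op 5 [order #5] limit_sell(price=95, qty=8): fills=none; bids=[-] asks=[#5:8@95 #2:1@99 #3:4@101]
After op 6 [order #6] limit_buy(price=97, qty=9): fills=#6x#5:8@95; bids=[#6:1@97] asks=[#2:1@99 #3:4@101]
After op 7 cancel(order #6): fills=none; bids=[-] asks=[#2:1@99 #3:4@101]

Answer: BIDS (highest first):
  (empty)
ASKS (lowest first):
  #2: 1@99
  #3: 4@101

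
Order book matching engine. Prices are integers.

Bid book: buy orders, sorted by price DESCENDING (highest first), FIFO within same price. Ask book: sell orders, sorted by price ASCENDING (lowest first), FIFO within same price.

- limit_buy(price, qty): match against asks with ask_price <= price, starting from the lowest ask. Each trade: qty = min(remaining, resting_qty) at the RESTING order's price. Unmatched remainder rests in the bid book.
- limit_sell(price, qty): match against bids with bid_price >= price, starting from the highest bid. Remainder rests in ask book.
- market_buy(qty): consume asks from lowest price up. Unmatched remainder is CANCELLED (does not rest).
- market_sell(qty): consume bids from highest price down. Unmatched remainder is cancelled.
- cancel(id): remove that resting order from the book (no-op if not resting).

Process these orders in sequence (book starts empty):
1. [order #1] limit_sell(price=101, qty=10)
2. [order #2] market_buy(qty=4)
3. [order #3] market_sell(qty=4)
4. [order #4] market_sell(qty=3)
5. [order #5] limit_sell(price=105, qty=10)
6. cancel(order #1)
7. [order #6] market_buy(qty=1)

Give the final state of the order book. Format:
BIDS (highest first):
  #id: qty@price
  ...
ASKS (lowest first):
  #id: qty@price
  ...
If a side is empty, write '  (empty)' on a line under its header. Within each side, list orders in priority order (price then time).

Answer: BIDS (highest first):
  (empty)
ASKS (lowest first):
  #5: 9@105

Derivation:
After op 1 [order #1] limit_sell(price=101, qty=10): fills=none; bids=[-] asks=[#1:10@101]
After op 2 [order #2] market_buy(qty=4): fills=#2x#1:4@101; bids=[-] asks=[#1:6@101]
After op 3 [order #3] market_sell(qty=4): fills=none; bids=[-] asks=[#1:6@101]
After op 4 [order #4] market_sell(qty=3): fills=none; bids=[-] asks=[#1:6@101]
After op 5 [order #5] limit_sell(price=105, qty=10): fills=none; bids=[-] asks=[#1:6@101 #5:10@105]
After op 6 cancel(order #1): fills=none; bids=[-] asks=[#5:10@105]
After op 7 [order #6] market_buy(qty=1): fills=#6x#5:1@105; bids=[-] asks=[#5:9@105]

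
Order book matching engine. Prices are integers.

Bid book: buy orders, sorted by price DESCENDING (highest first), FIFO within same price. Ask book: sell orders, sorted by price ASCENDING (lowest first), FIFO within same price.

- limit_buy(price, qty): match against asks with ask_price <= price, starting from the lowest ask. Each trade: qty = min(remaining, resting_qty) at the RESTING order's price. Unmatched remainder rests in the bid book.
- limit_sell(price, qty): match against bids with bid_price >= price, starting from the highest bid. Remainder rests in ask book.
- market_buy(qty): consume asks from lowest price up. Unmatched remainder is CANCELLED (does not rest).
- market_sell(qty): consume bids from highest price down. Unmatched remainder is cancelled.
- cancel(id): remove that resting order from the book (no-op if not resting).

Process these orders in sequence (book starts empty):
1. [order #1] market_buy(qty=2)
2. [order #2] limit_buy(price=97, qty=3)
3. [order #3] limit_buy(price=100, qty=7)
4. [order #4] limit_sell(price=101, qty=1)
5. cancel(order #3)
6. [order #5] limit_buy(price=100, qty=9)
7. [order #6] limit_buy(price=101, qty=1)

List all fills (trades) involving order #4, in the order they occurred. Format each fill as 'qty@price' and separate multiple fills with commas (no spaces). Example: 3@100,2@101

Answer: 1@101

Derivation:
After op 1 [order #1] market_buy(qty=2): fills=none; bids=[-] asks=[-]
After op 2 [order #2] limit_buy(price=97, qty=3): fills=none; bids=[#2:3@97] asks=[-]
After op 3 [order #3] limit_buy(price=100, qty=7): fills=none; bids=[#3:7@100 #2:3@97] asks=[-]
After op 4 [order #4] limit_sell(price=101, qty=1): fills=none; bids=[#3:7@100 #2:3@97] asks=[#4:1@101]
After op 5 cancel(order #3): fills=none; bids=[#2:3@97] asks=[#4:1@101]
After op 6 [order #5] limit_buy(price=100, qty=9): fills=none; bids=[#5:9@100 #2:3@97] asks=[#4:1@101]
After op 7 [order #6] limit_buy(price=101, qty=1): fills=#6x#4:1@101; bids=[#5:9@100 #2:3@97] asks=[-]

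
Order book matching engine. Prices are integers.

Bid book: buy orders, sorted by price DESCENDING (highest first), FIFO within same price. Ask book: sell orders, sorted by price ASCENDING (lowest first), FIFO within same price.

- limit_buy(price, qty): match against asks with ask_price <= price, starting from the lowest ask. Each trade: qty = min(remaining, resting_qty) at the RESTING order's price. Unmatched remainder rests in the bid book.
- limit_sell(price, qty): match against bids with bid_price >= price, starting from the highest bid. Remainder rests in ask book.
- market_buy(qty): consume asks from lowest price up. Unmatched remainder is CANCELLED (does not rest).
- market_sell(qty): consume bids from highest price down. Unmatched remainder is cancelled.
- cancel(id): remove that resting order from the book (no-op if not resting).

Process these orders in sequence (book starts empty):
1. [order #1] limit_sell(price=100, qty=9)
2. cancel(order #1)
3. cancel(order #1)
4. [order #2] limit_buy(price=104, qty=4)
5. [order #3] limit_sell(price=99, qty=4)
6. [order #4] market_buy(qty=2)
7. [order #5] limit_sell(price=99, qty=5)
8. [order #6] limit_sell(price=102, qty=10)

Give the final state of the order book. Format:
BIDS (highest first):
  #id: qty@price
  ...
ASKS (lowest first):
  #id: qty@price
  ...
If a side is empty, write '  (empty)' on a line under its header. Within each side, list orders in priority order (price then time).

After op 1 [order #1] limit_sell(price=100, qty=9): fills=none; bids=[-] asks=[#1:9@100]
After op 2 cancel(order #1): fills=none; bids=[-] asks=[-]
After op 3 cancel(order #1): fills=none; bids=[-] asks=[-]
After op 4 [order #2] limit_buy(price=104, qty=4): fills=none; bids=[#2:4@104] asks=[-]
After op 5 [order #3] limit_sell(price=99, qty=4): fills=#2x#3:4@104; bids=[-] asks=[-]
After op 6 [order #4] market_buy(qty=2): fills=none; bids=[-] asks=[-]
After op 7 [order #5] limit_sell(price=99, qty=5): fills=none; bids=[-] asks=[#5:5@99]
After op 8 [order #6] limit_sell(price=102, qty=10): fills=none; bids=[-] asks=[#5:5@99 #6:10@102]

Answer: BIDS (highest first):
  (empty)
ASKS (lowest first):
  #5: 5@99
  #6: 10@102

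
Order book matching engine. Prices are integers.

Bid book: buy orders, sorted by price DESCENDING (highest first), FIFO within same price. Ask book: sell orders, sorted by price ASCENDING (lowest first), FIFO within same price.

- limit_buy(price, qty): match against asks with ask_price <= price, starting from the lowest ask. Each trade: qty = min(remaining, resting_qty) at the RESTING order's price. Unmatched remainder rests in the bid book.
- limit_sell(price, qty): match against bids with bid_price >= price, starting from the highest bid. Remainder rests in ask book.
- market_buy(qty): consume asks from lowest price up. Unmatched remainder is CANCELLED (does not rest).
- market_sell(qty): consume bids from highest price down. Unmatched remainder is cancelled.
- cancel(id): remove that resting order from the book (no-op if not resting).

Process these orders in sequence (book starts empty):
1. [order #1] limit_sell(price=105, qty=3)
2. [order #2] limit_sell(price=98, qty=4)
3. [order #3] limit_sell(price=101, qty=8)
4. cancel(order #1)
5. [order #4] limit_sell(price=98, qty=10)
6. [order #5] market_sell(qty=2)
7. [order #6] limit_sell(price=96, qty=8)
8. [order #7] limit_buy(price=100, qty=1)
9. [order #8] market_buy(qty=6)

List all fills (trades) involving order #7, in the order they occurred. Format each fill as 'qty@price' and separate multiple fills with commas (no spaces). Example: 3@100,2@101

After op 1 [order #1] limit_sell(price=105, qty=3): fills=none; bids=[-] asks=[#1:3@105]
After op 2 [order #2] limit_sell(price=98, qty=4): fills=none; bids=[-] asks=[#2:4@98 #1:3@105]
After op 3 [order #3] limit_sell(price=101, qty=8): fills=none; bids=[-] asks=[#2:4@98 #3:8@101 #1:3@105]
After op 4 cancel(order #1): fills=none; bids=[-] asks=[#2:4@98 #3:8@101]
After op 5 [order #4] limit_sell(price=98, qty=10): fills=none; bids=[-] asks=[#2:4@98 #4:10@98 #3:8@101]
After op 6 [order #5] market_sell(qty=2): fills=none; bids=[-] asks=[#2:4@98 #4:10@98 #3:8@101]
After op 7 [order #6] limit_sell(price=96, qty=8): fills=none; bids=[-] asks=[#6:8@96 #2:4@98 #4:10@98 #3:8@101]
After op 8 [order #7] limit_buy(price=100, qty=1): fills=#7x#6:1@96; bids=[-] asks=[#6:7@96 #2:4@98 #4:10@98 #3:8@101]
After op 9 [order #8] market_buy(qty=6): fills=#8x#6:6@96; bids=[-] asks=[#6:1@96 #2:4@98 #4:10@98 #3:8@101]

Answer: 1@96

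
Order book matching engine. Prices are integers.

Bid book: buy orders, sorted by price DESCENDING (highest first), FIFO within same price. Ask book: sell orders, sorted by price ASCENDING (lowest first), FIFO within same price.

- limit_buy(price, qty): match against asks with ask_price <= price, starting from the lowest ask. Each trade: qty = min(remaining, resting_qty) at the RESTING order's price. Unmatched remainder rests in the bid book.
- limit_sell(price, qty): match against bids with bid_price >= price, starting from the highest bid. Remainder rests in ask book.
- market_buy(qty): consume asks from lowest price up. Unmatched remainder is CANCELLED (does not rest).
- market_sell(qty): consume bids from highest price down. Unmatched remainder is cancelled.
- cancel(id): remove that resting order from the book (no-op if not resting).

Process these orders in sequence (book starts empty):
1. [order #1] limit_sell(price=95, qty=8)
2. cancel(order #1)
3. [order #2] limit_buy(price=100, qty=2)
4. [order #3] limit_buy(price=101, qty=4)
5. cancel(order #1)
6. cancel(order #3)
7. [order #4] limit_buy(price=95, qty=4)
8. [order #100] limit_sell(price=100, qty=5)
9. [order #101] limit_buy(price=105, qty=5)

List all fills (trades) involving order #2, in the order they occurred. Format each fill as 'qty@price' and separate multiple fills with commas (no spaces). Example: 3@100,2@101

After op 1 [order #1] limit_sell(price=95, qty=8): fills=none; bids=[-] asks=[#1:8@95]
After op 2 cancel(order #1): fills=none; bids=[-] asks=[-]
After op 3 [order #2] limit_buy(price=100, qty=2): fills=none; bids=[#2:2@100] asks=[-]
After op 4 [order #3] limit_buy(price=101, qty=4): fills=none; bids=[#3:4@101 #2:2@100] asks=[-]
After op 5 cancel(order #1): fills=none; bids=[#3:4@101 #2:2@100] asks=[-]
After op 6 cancel(order #3): fills=none; bids=[#2:2@100] asks=[-]
After op 7 [order #4] limit_buy(price=95, qty=4): fills=none; bids=[#2:2@100 #4:4@95] asks=[-]
After op 8 [order #100] limit_sell(price=100, qty=5): fills=#2x#100:2@100; bids=[#4:4@95] asks=[#100:3@100]
After op 9 [order #101] limit_buy(price=105, qty=5): fills=#101x#100:3@100; bids=[#101:2@105 #4:4@95] asks=[-]

Answer: 2@100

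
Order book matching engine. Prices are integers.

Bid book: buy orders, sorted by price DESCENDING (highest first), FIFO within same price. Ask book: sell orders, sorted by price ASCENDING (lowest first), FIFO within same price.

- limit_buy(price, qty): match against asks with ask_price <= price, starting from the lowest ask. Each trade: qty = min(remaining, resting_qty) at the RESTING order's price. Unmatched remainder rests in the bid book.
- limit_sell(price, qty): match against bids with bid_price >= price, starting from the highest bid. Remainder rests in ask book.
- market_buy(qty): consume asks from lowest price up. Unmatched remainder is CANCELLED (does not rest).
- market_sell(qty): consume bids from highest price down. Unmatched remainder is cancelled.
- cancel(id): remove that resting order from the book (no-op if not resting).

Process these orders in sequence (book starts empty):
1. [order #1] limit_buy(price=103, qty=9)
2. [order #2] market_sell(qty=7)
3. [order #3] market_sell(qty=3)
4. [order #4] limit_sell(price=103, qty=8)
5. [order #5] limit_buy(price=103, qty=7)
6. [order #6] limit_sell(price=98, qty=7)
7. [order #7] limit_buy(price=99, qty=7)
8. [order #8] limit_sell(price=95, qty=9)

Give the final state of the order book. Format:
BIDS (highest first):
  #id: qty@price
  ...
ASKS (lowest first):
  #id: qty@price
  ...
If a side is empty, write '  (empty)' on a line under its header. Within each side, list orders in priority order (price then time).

After op 1 [order #1] limit_buy(price=103, qty=9): fills=none; bids=[#1:9@103] asks=[-]
After op 2 [order #2] market_sell(qty=7): fills=#1x#2:7@103; bids=[#1:2@103] asks=[-]
After op 3 [order #3] market_sell(qty=3): fills=#1x#3:2@103; bids=[-] asks=[-]
After op 4 [order #4] limit_sell(price=103, qty=8): fills=none; bids=[-] asks=[#4:8@103]
After op 5 [order #5] limit_buy(price=103, qty=7): fills=#5x#4:7@103; bids=[-] asks=[#4:1@103]
After op 6 [order #6] limit_sell(price=98, qty=7): fills=none; bids=[-] asks=[#6:7@98 #4:1@103]
After op 7 [order #7] limit_buy(price=99, qty=7): fills=#7x#6:7@98; bids=[-] asks=[#4:1@103]
After op 8 [order #8] limit_sell(price=95, qty=9): fills=none; bids=[-] asks=[#8:9@95 #4:1@103]

Answer: BIDS (highest first):
  (empty)
ASKS (lowest first):
  #8: 9@95
  #4: 1@103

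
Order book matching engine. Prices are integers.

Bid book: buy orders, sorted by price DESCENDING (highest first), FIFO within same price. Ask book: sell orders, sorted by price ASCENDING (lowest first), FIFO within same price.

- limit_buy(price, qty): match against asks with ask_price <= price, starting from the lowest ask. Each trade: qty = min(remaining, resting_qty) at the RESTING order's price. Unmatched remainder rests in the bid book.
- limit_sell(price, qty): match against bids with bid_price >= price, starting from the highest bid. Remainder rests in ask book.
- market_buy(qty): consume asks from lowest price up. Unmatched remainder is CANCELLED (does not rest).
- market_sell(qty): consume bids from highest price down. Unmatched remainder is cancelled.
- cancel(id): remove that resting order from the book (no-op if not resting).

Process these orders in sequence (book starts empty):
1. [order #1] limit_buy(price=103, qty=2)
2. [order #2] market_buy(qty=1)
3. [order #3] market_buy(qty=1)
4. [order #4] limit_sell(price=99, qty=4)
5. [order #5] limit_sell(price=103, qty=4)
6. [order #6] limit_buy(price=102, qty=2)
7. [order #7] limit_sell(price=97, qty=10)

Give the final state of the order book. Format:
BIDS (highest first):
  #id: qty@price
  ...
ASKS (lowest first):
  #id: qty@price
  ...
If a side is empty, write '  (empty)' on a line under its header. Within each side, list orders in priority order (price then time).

After op 1 [order #1] limit_buy(price=103, qty=2): fills=none; bids=[#1:2@103] asks=[-]
After op 2 [order #2] market_buy(qty=1): fills=none; bids=[#1:2@103] asks=[-]
After op 3 [order #3] market_buy(qty=1): fills=none; bids=[#1:2@103] asks=[-]
After op 4 [order #4] limit_sell(price=99, qty=4): fills=#1x#4:2@103; bids=[-] asks=[#4:2@99]
After op 5 [order #5] limit_sell(price=103, qty=4): fills=none; bids=[-] asks=[#4:2@99 #5:4@103]
After op 6 [order #6] limit_buy(price=102, qty=2): fills=#6x#4:2@99; bids=[-] asks=[#5:4@103]
After op 7 [order #7] limit_sell(price=97, qty=10): fills=none; bids=[-] asks=[#7:10@97 #5:4@103]

Answer: BIDS (highest first):
  (empty)
ASKS (lowest first):
  #7: 10@97
  #5: 4@103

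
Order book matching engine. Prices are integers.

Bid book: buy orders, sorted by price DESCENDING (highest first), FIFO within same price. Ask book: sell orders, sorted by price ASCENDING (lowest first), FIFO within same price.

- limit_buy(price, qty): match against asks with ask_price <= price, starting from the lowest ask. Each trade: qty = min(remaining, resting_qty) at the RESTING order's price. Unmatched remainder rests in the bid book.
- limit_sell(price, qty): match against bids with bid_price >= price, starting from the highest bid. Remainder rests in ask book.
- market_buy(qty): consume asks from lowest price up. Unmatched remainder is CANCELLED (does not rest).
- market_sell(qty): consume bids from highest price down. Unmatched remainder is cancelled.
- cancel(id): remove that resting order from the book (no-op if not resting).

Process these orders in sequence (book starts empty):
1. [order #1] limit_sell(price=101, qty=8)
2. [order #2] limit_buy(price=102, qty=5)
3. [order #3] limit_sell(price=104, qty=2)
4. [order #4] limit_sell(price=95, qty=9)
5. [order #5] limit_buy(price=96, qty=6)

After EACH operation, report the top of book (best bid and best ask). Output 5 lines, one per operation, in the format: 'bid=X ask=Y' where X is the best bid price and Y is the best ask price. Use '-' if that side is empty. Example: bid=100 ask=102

Answer: bid=- ask=101
bid=- ask=101
bid=- ask=101
bid=- ask=95
bid=- ask=95

Derivation:
After op 1 [order #1] limit_sell(price=101, qty=8): fills=none; bids=[-] asks=[#1:8@101]
After op 2 [order #2] limit_buy(price=102, qty=5): fills=#2x#1:5@101; bids=[-] asks=[#1:3@101]
After op 3 [order #3] limit_sell(price=104, qty=2): fills=none; bids=[-] asks=[#1:3@101 #3:2@104]
After op 4 [order #4] limit_sell(price=95, qty=9): fills=none; bids=[-] asks=[#4:9@95 #1:3@101 #3:2@104]
After op 5 [order #5] limit_buy(price=96, qty=6): fills=#5x#4:6@95; bids=[-] asks=[#4:3@95 #1:3@101 #3:2@104]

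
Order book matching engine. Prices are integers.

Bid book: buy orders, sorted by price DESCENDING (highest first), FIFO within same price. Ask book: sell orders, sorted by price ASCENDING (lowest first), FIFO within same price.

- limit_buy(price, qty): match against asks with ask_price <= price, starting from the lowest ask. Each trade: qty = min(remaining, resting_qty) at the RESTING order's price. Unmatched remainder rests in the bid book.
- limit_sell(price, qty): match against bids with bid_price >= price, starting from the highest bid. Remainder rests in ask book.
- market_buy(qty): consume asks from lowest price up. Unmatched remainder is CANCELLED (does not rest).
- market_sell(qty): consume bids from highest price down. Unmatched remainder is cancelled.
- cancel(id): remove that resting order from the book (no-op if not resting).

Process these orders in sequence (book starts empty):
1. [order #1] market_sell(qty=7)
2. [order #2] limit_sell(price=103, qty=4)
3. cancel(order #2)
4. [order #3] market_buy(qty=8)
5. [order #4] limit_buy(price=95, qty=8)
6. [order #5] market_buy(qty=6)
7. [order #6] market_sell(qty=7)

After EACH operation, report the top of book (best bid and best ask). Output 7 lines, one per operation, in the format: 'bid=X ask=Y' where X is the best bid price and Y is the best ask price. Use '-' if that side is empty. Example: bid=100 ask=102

Answer: bid=- ask=-
bid=- ask=103
bid=- ask=-
bid=- ask=-
bid=95 ask=-
bid=95 ask=-
bid=95 ask=-

Derivation:
After op 1 [order #1] market_sell(qty=7): fills=none; bids=[-] asks=[-]
After op 2 [order #2] limit_sell(price=103, qty=4): fills=none; bids=[-] asks=[#2:4@103]
After op 3 cancel(order #2): fills=none; bids=[-] asks=[-]
After op 4 [order #3] market_buy(qty=8): fills=none; bids=[-] asks=[-]
After op 5 [order #4] limit_buy(price=95, qty=8): fills=none; bids=[#4:8@95] asks=[-]
After op 6 [order #5] market_buy(qty=6): fills=none; bids=[#4:8@95] asks=[-]
After op 7 [order #6] market_sell(qty=7): fills=#4x#6:7@95; bids=[#4:1@95] asks=[-]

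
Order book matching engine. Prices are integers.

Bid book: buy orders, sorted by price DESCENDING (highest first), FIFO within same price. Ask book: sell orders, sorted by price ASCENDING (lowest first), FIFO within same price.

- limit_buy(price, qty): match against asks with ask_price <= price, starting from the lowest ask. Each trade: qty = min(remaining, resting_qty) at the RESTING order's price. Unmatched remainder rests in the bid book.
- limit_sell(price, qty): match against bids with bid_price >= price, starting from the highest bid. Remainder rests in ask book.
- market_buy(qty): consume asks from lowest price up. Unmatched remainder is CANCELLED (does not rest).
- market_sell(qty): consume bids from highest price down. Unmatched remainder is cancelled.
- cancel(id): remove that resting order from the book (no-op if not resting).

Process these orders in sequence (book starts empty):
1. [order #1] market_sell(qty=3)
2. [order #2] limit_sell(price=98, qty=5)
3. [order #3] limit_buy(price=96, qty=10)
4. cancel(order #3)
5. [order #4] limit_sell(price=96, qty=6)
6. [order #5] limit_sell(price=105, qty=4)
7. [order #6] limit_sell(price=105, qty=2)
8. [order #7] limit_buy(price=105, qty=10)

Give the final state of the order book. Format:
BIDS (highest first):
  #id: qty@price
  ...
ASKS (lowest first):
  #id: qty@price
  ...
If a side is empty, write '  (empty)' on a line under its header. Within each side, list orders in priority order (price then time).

Answer: BIDS (highest first):
  (empty)
ASKS (lowest first):
  #2: 1@98
  #5: 4@105
  #6: 2@105

Derivation:
After op 1 [order #1] market_sell(qty=3): fills=none; bids=[-] asks=[-]
After op 2 [order #2] limit_sell(price=98, qty=5): fills=none; bids=[-] asks=[#2:5@98]
After op 3 [order #3] limit_buy(price=96, qty=10): fills=none; bids=[#3:10@96] asks=[#2:5@98]
After op 4 cancel(order #3): fills=none; bids=[-] asks=[#2:5@98]
After op 5 [order #4] limit_sell(price=96, qty=6): fills=none; bids=[-] asks=[#4:6@96 #2:5@98]
After op 6 [order #5] limit_sell(price=105, qty=4): fills=none; bids=[-] asks=[#4:6@96 #2:5@98 #5:4@105]
After op 7 [order #6] limit_sell(price=105, qty=2): fills=none; bids=[-] asks=[#4:6@96 #2:5@98 #5:4@105 #6:2@105]
After op 8 [order #7] limit_buy(price=105, qty=10): fills=#7x#4:6@96 #7x#2:4@98; bids=[-] asks=[#2:1@98 #5:4@105 #6:2@105]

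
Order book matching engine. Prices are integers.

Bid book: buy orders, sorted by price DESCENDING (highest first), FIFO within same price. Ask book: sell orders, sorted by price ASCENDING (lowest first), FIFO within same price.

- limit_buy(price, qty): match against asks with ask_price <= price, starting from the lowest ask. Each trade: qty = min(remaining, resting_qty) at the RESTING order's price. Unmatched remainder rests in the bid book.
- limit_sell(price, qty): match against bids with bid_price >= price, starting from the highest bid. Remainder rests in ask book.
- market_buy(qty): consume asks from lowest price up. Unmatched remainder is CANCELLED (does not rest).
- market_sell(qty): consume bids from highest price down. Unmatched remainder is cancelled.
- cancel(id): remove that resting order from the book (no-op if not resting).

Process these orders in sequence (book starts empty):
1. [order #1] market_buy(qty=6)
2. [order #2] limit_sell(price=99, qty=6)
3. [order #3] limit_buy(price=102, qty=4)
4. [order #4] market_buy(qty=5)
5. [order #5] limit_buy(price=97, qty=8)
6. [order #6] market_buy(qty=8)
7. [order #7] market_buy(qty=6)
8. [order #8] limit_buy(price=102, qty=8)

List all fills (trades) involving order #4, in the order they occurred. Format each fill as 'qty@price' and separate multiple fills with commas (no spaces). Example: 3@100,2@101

After op 1 [order #1] market_buy(qty=6): fills=none; bids=[-] asks=[-]
After op 2 [order #2] limit_sell(price=99, qty=6): fills=none; bids=[-] asks=[#2:6@99]
After op 3 [order #3] limit_buy(price=102, qty=4): fills=#3x#2:4@99; bids=[-] asks=[#2:2@99]
After op 4 [order #4] market_buy(qty=5): fills=#4x#2:2@99; bids=[-] asks=[-]
After op 5 [order #5] limit_buy(price=97, qty=8): fills=none; bids=[#5:8@97] asks=[-]
After op 6 [order #6] market_buy(qty=8): fills=none; bids=[#5:8@97] asks=[-]
After op 7 [order #7] market_buy(qty=6): fills=none; bids=[#5:8@97] asks=[-]
After op 8 [order #8] limit_buy(price=102, qty=8): fills=none; bids=[#8:8@102 #5:8@97] asks=[-]

Answer: 2@99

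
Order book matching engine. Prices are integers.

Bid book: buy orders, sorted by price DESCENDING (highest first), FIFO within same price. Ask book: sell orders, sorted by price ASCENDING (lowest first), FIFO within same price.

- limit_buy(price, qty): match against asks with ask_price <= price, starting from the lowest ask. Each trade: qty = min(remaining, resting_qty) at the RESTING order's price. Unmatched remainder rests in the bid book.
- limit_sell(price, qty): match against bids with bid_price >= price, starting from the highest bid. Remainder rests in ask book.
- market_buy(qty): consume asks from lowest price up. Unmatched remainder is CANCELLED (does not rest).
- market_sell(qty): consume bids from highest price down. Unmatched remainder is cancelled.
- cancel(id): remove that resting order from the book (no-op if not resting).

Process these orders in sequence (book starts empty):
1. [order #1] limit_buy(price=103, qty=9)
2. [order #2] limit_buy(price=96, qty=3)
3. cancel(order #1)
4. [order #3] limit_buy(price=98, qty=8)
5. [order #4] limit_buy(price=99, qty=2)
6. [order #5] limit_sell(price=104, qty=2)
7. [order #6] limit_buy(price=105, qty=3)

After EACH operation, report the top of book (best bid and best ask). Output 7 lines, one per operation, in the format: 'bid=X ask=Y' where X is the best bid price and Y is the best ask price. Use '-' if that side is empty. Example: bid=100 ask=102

After op 1 [order #1] limit_buy(price=103, qty=9): fills=none; bids=[#1:9@103] asks=[-]
After op 2 [order #2] limit_buy(price=96, qty=3): fills=none; bids=[#1:9@103 #2:3@96] asks=[-]
After op 3 cancel(order #1): fills=none; bids=[#2:3@96] asks=[-]
After op 4 [order #3] limit_buy(price=98, qty=8): fills=none; bids=[#3:8@98 #2:3@96] asks=[-]
After op 5 [order #4] limit_buy(price=99, qty=2): fills=none; bids=[#4:2@99 #3:8@98 #2:3@96] asks=[-]
After op 6 [order #5] limit_sell(price=104, qty=2): fills=none; bids=[#4:2@99 #3:8@98 #2:3@96] asks=[#5:2@104]
After op 7 [order #6] limit_buy(price=105, qty=3): fills=#6x#5:2@104; bids=[#6:1@105 #4:2@99 #3:8@98 #2:3@96] asks=[-]

Answer: bid=103 ask=-
bid=103 ask=-
bid=96 ask=-
bid=98 ask=-
bid=99 ask=-
bid=99 ask=104
bid=105 ask=-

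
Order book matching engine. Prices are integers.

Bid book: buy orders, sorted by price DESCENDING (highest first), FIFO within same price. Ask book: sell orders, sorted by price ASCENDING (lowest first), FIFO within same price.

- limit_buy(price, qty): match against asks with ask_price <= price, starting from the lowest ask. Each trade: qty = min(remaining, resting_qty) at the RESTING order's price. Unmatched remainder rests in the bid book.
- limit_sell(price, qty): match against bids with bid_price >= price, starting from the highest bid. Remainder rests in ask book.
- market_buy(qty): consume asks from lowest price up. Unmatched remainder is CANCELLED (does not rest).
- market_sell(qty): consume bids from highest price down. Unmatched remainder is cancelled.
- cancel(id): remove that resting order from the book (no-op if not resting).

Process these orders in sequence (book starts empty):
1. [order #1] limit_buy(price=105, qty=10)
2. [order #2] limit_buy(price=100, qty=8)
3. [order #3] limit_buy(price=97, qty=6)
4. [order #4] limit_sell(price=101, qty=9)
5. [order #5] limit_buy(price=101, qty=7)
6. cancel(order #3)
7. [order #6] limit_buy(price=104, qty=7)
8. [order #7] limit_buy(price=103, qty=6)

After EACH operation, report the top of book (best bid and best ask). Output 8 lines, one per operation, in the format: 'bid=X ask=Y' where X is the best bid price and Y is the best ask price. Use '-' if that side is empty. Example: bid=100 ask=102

Answer: bid=105 ask=-
bid=105 ask=-
bid=105 ask=-
bid=105 ask=-
bid=105 ask=-
bid=105 ask=-
bid=105 ask=-
bid=105 ask=-

Derivation:
After op 1 [order #1] limit_buy(price=105, qty=10): fills=none; bids=[#1:10@105] asks=[-]
After op 2 [order #2] limit_buy(price=100, qty=8): fills=none; bids=[#1:10@105 #2:8@100] asks=[-]
After op 3 [order #3] limit_buy(price=97, qty=6): fills=none; bids=[#1:10@105 #2:8@100 #3:6@97] asks=[-]
After op 4 [order #4] limit_sell(price=101, qty=9): fills=#1x#4:9@105; bids=[#1:1@105 #2:8@100 #3:6@97] asks=[-]
After op 5 [order #5] limit_buy(price=101, qty=7): fills=none; bids=[#1:1@105 #5:7@101 #2:8@100 #3:6@97] asks=[-]
After op 6 cancel(order #3): fills=none; bids=[#1:1@105 #5:7@101 #2:8@100] asks=[-]
After op 7 [order #6] limit_buy(price=104, qty=7): fills=none; bids=[#1:1@105 #6:7@104 #5:7@101 #2:8@100] asks=[-]
After op 8 [order #7] limit_buy(price=103, qty=6): fills=none; bids=[#1:1@105 #6:7@104 #7:6@103 #5:7@101 #2:8@100] asks=[-]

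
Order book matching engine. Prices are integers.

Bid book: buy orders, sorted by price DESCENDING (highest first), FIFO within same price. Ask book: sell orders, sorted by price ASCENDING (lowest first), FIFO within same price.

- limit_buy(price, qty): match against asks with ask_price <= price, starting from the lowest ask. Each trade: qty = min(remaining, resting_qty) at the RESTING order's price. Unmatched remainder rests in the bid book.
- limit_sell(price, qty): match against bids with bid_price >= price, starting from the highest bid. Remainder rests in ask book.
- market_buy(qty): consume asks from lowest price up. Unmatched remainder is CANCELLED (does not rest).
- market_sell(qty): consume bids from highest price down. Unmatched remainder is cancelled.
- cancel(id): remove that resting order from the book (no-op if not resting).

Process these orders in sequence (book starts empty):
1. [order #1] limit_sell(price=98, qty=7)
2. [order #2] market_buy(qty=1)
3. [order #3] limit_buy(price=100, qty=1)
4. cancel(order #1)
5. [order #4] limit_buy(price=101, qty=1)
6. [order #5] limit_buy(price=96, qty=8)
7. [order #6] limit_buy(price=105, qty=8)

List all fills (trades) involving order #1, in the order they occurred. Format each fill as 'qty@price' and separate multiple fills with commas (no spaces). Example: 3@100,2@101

Answer: 1@98,1@98

Derivation:
After op 1 [order #1] limit_sell(price=98, qty=7): fills=none; bids=[-] asks=[#1:7@98]
After op 2 [order #2] market_buy(qty=1): fills=#2x#1:1@98; bids=[-] asks=[#1:6@98]
After op 3 [order #3] limit_buy(price=100, qty=1): fills=#3x#1:1@98; bids=[-] asks=[#1:5@98]
After op 4 cancel(order #1): fills=none; bids=[-] asks=[-]
After op 5 [order #4] limit_buy(price=101, qty=1): fills=none; bids=[#4:1@101] asks=[-]
After op 6 [order #5] limit_buy(price=96, qty=8): fills=none; bids=[#4:1@101 #5:8@96] asks=[-]
After op 7 [order #6] limit_buy(price=105, qty=8): fills=none; bids=[#6:8@105 #4:1@101 #5:8@96] asks=[-]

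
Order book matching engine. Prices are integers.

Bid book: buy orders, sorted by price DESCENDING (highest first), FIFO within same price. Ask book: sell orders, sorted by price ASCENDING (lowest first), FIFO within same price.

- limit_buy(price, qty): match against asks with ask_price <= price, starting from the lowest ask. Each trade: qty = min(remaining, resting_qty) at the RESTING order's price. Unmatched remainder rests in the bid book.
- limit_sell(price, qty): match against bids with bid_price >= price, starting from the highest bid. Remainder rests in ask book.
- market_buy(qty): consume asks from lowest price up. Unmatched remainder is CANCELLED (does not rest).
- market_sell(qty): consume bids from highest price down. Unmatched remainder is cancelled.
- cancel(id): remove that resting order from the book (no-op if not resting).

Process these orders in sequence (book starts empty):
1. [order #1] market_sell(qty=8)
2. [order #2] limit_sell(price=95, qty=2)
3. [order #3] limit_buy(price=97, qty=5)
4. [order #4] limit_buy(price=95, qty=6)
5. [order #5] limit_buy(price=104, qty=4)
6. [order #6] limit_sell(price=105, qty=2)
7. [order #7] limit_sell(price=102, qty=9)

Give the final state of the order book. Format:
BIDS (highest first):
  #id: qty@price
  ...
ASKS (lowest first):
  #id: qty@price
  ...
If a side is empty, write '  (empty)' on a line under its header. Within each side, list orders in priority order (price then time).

Answer: BIDS (highest first):
  #3: 3@97
  #4: 6@95
ASKS (lowest first):
  #7: 5@102
  #6: 2@105

Derivation:
After op 1 [order #1] market_sell(qty=8): fills=none; bids=[-] asks=[-]
After op 2 [order #2] limit_sell(price=95, qty=2): fills=none; bids=[-] asks=[#2:2@95]
After op 3 [order #3] limit_buy(price=97, qty=5): fills=#3x#2:2@95; bids=[#3:3@97] asks=[-]
After op 4 [order #4] limit_buy(price=95, qty=6): fills=none; bids=[#3:3@97 #4:6@95] asks=[-]
After op 5 [order #5] limit_buy(price=104, qty=4): fills=none; bids=[#5:4@104 #3:3@97 #4:6@95] asks=[-]
After op 6 [order #6] limit_sell(price=105, qty=2): fills=none; bids=[#5:4@104 #3:3@97 #4:6@95] asks=[#6:2@105]
After op 7 [order #7] limit_sell(price=102, qty=9): fills=#5x#7:4@104; bids=[#3:3@97 #4:6@95] asks=[#7:5@102 #6:2@105]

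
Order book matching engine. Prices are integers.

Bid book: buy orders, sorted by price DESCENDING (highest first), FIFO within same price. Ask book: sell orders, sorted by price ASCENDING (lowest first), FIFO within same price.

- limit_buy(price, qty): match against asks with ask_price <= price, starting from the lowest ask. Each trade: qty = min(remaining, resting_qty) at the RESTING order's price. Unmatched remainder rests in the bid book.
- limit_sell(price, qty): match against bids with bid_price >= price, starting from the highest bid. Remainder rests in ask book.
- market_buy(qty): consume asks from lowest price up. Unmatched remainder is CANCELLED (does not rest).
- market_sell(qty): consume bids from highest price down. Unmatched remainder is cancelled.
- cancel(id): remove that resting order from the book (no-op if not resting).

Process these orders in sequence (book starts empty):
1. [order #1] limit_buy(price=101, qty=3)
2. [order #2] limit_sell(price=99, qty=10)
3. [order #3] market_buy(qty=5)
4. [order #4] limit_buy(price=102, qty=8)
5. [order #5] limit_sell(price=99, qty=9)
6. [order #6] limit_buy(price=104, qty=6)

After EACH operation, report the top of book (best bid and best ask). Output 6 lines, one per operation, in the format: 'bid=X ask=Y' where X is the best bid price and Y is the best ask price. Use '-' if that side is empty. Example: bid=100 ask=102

After op 1 [order #1] limit_buy(price=101, qty=3): fills=none; bids=[#1:3@101] asks=[-]
After op 2 [order #2] limit_sell(price=99, qty=10): fills=#1x#2:3@101; bids=[-] asks=[#2:7@99]
After op 3 [order #3] market_buy(qty=5): fills=#3x#2:5@99; bids=[-] asks=[#2:2@99]
After op 4 [order #4] limit_buy(price=102, qty=8): fills=#4x#2:2@99; bids=[#4:6@102] asks=[-]
After op 5 [order #5] limit_sell(price=99, qty=9): fills=#4x#5:6@102; bids=[-] asks=[#5:3@99]
After op 6 [order #6] limit_buy(price=104, qty=6): fills=#6x#5:3@99; bids=[#6:3@104] asks=[-]

Answer: bid=101 ask=-
bid=- ask=99
bid=- ask=99
bid=102 ask=-
bid=- ask=99
bid=104 ask=-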